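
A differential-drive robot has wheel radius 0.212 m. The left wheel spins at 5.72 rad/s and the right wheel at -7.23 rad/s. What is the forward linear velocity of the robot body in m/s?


v = r*(wR + wL)/2 = 0.212*(-7.23 + 5.72)/2 = -0.1601

-0.1601 m/s


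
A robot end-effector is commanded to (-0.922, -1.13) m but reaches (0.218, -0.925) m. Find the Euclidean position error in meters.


dx = 0.218 - (-0.922) = 1.1400, dy = -0.925 - (-1.13) = 0.2050
err = sqrt(1.299600 + 0.042025) = 1.1583

1.1583 m


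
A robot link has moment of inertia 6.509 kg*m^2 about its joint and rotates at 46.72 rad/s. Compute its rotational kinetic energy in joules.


KE = (1/2)*I*omega^2 = 0.5*6.509*46.72^2 = 7103.7872

7103.7872 J


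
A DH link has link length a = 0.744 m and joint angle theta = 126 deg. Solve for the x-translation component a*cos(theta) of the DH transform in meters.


a*cos(theta) = 0.744*cos(126 deg) = -0.4373

-0.4373 m


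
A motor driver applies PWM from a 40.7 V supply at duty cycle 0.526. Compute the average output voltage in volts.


V_avg = V_supply * D = 40.7*0.526 = 21.4082

21.4082 V


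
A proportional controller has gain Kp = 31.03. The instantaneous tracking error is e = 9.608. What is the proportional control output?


u_P = Kp * e = 31.03 * 9.608 = 298.1362

298.1362


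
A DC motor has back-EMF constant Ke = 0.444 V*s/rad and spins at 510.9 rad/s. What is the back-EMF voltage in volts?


V_emf = Ke * omega = 0.444*510.9 = 226.8396

226.8396 V


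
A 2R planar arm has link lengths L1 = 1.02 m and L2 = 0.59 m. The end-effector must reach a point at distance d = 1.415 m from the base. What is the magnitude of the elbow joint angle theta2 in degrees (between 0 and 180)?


cos(th2) = (d^2 - L1^2 - L2^2)/(2*L1*L2) = (1.415^2 - 1.02^2 - 0.59^2)/(2*1.02*0.59) = 0.50990778
th2 = acos(0.50990778) = 59.3423 deg

59.3423 degrees


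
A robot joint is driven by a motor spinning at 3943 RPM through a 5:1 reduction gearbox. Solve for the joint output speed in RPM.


omega_joint = omega_motor / N = 3943 / 5 = 788.6000

788.6000 RPM


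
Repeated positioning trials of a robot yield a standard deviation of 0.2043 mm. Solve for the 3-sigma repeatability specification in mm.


repeatability = 3*sigma = 3*0.2043 = 0.6129

0.6129 mm


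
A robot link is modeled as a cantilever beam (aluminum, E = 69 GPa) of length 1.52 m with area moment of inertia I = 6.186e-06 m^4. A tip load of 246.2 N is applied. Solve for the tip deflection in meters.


delta = F*L^3/(3*E*I) = 246.2*1.52^3/(3*6.900e+10*6.186e-06)
      = 864.6071296/1280502 = 6.7521e-04

6.7521e-04 m


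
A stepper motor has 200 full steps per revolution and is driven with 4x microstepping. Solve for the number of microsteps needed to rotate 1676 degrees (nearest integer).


step_size = 360/(200*4) = 360/800 = 0.450000 deg
n = 1676/(360/800) = 1676*800/360 = 3724.4444 -> 3724

3724 steps


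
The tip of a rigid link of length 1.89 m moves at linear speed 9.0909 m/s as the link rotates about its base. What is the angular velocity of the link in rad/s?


omega = v / L = 9.0909 / 1.89 = 4.8100

4.8100 rad/s


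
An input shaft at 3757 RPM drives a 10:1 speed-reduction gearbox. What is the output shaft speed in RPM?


omega_out = omega_in / N = 3757 / 10 = 375.7000

375.7000 RPM


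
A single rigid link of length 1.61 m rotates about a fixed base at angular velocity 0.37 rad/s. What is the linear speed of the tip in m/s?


v = L*omega = 1.61 * 0.37 = 0.5957

0.5957 m/s


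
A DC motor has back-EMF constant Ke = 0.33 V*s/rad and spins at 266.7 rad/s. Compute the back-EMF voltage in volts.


V_emf = Ke * omega = 0.33*266.7 = 88.0110

88.0110 V


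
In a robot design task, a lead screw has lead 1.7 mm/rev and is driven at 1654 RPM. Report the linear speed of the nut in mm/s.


v = lead * (RPM/60) = 1.7*1654/60 = 46.8633

46.8633 mm/s


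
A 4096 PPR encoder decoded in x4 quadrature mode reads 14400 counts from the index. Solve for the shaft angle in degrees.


angle = counts * 360 / (PPR*4) = 14400 * 360 / 16384 = 316.4062

316.4062 degrees


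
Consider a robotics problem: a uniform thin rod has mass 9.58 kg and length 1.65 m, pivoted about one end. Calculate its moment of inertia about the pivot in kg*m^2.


I = (1/3)*m*L^2 = (1/3)*9.58*1.65^2 = 8.6938

8.6938 kg*m^2


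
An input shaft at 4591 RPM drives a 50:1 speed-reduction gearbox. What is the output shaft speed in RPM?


omega_out = omega_in / N = 4591 / 50 = 91.8200

91.8200 RPM


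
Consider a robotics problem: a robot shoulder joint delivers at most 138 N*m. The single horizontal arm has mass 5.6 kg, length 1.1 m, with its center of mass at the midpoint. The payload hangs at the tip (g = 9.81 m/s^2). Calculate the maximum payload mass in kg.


tau_arm = m_arm*g*(L/2) = 5.6*9.81*1.1/2 = 30.2148 N*m
tau_payload = tau_max - tau_arm = 138 - 30.2148 = 107.7852
m_payload = tau_payload / (g*L) = 107.7852 / (9.81*1.1) = 9.9884

9.9884 kg


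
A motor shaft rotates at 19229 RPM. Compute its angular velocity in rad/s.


omega = 19229 * 2*pi/60 = 2013.6562

2013.6562 rad/s


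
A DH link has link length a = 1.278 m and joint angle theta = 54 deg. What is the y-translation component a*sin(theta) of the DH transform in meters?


a*sin(theta) = 1.278*sin(54 deg) = 1.0339

1.0339 m


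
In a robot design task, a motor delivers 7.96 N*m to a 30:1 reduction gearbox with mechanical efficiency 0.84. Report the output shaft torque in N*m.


tau_out = tau_in * N * eta = 7.96 * 30 * 0.84 = 200.5920

200.5920 N*m


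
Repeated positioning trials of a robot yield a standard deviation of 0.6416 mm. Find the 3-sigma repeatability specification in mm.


repeatability = 3*sigma = 3*0.6416 = 1.9248

1.9248 mm


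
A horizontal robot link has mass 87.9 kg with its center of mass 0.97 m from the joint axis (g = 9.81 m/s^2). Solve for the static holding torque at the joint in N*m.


tau = m*g*L = 87.9 * 9.81 * 0.97 = 836.4300

836.4300 N*m


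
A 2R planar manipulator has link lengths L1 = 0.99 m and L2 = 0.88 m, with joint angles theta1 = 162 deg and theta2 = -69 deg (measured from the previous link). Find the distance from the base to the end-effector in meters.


x = L1*cos(th1) + L2*cos(th1+th2) = -0.987602
y = L1*sin(th1) + L2*sin(th1+th2) = 1.184721
d = sqrt(x^2 + y^2) = sqrt(0.975358 + 1.403564) = 1.5424

1.5424 m


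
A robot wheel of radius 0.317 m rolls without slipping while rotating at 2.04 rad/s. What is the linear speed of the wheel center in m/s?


v = omega * r = 2.04 * 0.317 = 0.6467

0.6467 m/s


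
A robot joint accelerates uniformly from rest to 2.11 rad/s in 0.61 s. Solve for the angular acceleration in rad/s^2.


alpha = delta_omega / t = 2.11 / 0.61 = 3.4590

3.4590 rad/s^2


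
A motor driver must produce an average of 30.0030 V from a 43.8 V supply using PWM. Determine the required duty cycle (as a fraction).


D = V_avg/V_supply = 30.0030/43.8 = 0.6850

0.6850


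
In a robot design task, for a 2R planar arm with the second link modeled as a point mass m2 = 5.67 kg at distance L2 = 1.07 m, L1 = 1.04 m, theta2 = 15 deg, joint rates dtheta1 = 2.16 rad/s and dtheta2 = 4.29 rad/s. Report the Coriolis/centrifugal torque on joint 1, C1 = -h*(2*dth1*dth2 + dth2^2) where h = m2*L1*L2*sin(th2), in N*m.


h = m2*L1*L2*sin(th2) = 5.67*1.04*1.07*sin(15 deg) = 1.633038
C1 = -h*(2*2.16*4.29 + 4.29^2) = -1.633038*36.9369 = -60.3194

-60.3194 N*m


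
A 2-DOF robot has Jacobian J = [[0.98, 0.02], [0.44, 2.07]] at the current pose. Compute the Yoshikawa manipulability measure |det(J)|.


det(J) = 0.98*2.07 - (0.02)*(0.44) = 2.0198
|det(J)| = 2.0198

2.0198


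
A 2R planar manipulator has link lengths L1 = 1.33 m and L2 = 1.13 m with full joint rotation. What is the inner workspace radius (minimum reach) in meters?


r_min = |L1 - L2| = |1.33 - 1.13| = 0.2000

0.2000 m


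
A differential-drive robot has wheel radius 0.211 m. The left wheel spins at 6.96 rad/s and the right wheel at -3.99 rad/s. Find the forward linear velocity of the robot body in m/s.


v = r*(wR + wL)/2 = 0.211*(-3.99 + 6.96)/2 = 0.3133

0.3133 m/s


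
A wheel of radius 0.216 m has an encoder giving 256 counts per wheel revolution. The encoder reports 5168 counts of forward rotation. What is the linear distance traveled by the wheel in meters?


revs = 5168/256 = 20.187500
d = revs * 2*pi*r = 20.187500 * 2*pi*0.216 = 27.3978

27.3978 m


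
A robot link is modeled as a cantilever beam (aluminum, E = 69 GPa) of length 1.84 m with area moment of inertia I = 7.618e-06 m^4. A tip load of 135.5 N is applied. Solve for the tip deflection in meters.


delta = F*L^3/(3*E*I) = 135.5*1.84^3/(3*6.900e+10*7.618e-06)
      = 844.097792/1576926 = 5.3528e-04

5.3528e-04 m


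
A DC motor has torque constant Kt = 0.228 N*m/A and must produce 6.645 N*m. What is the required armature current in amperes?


I = tau / Kt = 6.645/0.228 = 29.1447

29.1447 A


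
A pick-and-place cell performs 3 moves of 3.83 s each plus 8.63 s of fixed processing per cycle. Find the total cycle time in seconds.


T = 3*3.83 + 8.63 = 20.1200

20.1200 s


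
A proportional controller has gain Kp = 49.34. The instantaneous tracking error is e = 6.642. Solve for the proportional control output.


u_P = Kp * e = 49.34 * 6.642 = 327.7163

327.7163


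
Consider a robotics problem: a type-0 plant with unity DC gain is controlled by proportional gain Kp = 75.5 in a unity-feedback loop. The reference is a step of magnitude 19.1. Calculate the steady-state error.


e_ss = R/(1 + Kp) = 19.1/(1 + 75.5) = 19.1/76.5000 = 0.2497

0.2497


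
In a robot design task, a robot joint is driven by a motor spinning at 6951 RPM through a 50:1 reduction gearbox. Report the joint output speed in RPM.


omega_joint = omega_motor / N = 6951 / 50 = 139.0200

139.0200 RPM


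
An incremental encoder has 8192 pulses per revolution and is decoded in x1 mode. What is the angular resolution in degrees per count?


resolution = 360 / (PPR * 1) = 360 / 8192 = 0.0439

0.0439 degrees


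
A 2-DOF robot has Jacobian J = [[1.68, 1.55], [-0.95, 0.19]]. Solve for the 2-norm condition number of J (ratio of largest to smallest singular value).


JJ^T eigenvalues: trace(JJ^T) = 6.1635, det(JJ^T) = det(J)^2 = 3.21018889
s_max^2 = (6.1635 + sqrt(25.14797669))/2 = 5.58913792
s_min^2 = (6.1635 - sqrt(25.14797669))/2 = 0.57436208
kappa = s_max/s_min = sqrt(5.58913792/0.57436208) = 3.1195

3.1195


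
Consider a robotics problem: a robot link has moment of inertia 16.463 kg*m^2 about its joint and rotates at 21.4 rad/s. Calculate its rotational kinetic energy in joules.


KE = (1/2)*I*omega^2 = 0.5*16.463*21.4^2 = 3769.6977

3769.6977 J


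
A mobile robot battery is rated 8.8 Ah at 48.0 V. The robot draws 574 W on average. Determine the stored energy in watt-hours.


E = capacity * V = 8.8*48.0 = 422.4000

422.4000 Wh


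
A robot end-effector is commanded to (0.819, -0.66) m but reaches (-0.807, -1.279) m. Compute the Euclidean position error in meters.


dx = -0.807 - (0.819) = -1.6260, dy = -1.279 - (-0.66) = -0.6190
err = sqrt(2.643876 + 0.383161) = 1.7398

1.7398 m


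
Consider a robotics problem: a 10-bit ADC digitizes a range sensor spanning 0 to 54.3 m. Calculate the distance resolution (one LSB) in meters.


res = range / 2^n = 54.3/2^10 = 54.3/1024 = 0.0530

0.0530 m


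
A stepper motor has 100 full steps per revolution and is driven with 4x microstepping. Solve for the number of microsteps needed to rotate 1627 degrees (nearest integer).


step_size = 360/(100*4) = 360/400 = 0.900000 deg
n = 1627/(360/400) = 1627*400/360 = 1807.7778 -> 1808

1808 steps


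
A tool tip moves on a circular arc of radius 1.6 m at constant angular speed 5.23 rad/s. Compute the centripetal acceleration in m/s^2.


a_c = omega^2 * r = 5.23^2 * 1.6 = 43.7646

43.7646 m/s^2


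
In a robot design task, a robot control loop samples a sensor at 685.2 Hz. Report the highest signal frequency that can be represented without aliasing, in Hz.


f_max = f_s/2 = 685.2/2 = 342.6000

342.6000 Hz


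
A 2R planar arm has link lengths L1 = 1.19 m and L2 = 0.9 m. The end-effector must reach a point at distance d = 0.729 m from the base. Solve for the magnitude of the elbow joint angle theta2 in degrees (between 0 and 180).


cos(th2) = (d^2 - L1^2 - L2^2)/(2*L1*L2) = (0.729^2 - 1.19^2 - 0.9^2)/(2*1.19*0.9) = -0.79115733
th2 = acos(-0.79115733) = 142.2938 deg

142.2938 degrees


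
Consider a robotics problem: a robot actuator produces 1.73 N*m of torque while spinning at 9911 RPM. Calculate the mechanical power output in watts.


omega = 9911 * 2*pi/60 = 1037.877493 rad/s
P = tau * omega = 1.73 * 1037.877493 = 1795.5281

1795.5281 W


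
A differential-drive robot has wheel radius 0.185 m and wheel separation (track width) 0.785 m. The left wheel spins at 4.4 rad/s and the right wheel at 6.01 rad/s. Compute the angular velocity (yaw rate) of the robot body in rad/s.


omega = r*(wR - wL)/L = 0.185*(6.01 - (4.4))/0.785 = 0.3794

0.3794 rad/s


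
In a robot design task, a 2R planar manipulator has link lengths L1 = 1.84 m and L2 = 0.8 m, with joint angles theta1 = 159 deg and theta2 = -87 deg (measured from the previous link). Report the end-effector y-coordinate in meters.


y = L1*sin(th1) + L2*sin(th1+th2) = 1.84*sin(159 deg) + 0.8*sin(72 deg) = 1.4202

1.4202 m


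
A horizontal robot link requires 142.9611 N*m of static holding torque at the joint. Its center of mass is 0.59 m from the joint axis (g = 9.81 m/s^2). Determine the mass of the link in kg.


m = tau / (g*L) = 142.9611 / (9.81 * 0.59) = 24.7000

24.7000 kg


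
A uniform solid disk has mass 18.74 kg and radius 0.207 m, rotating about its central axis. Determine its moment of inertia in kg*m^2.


I = (1/2)*m*R^2 = 0.5*18.74*0.207^2 = 0.4015

0.4015 kg*m^2


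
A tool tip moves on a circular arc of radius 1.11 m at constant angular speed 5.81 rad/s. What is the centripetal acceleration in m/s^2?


a_c = omega^2 * r = 5.81^2 * 1.11 = 37.4693

37.4693 m/s^2


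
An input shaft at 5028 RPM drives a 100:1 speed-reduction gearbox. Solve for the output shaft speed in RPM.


omega_out = omega_in / N = 5028 / 100 = 50.2800

50.2800 RPM


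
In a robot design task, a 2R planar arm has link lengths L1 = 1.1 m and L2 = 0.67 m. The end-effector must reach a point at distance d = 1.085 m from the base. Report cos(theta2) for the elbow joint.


cos(th2) = (d^2 - L1^2 - L2^2)/(2*L1*L2) = (1.085^2 - 1.1^2 - 0.67^2)/(2*1.1*0.67) = -0.3268

-0.3268


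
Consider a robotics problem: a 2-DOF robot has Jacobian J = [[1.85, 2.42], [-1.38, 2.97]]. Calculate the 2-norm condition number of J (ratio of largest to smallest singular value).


JJ^T eigenvalues: trace(JJ^T) = 20.0042, det(JJ^T) = det(J)^2 = 78.04132281
s_max^2 = (20.0042 + sqrt(88.00272640))/2 = 14.69258842
s_min^2 = (20.0042 - sqrt(88.00272640))/2 = 5.31161158
kappa = s_max/s_min = sqrt(14.69258842/5.31161158) = 1.6632

1.6632


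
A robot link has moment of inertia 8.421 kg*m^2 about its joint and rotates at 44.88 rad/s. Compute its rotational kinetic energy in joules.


KE = (1/2)*I*omega^2 = 0.5*8.421*44.88^2 = 8480.8497

8480.8497 J


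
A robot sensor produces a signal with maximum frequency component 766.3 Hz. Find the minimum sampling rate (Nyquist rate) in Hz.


f_s,min = 2*f_max = 2*766.3 = 1532.6000

1532.6000 Hz


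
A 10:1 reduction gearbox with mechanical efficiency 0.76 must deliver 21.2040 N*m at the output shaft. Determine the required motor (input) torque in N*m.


tau_in = tau_out / (N * eta) = 21.2040 / (10 * 0.76) = 2.7900

2.7900 N*m


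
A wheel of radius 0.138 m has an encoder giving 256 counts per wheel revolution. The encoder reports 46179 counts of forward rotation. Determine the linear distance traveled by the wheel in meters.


revs = 46179/256 = 180.386719
d = revs * 2*pi*r = 180.386719 * 2*pi*0.138 = 156.4096

156.4096 m


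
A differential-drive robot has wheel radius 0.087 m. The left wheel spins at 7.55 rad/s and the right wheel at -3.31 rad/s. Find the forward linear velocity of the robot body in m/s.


v = r*(wR + wL)/2 = 0.087*(-3.31 + 7.55)/2 = 0.1844

0.1844 m/s


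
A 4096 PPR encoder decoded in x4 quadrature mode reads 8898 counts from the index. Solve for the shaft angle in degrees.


angle = counts * 360 / (PPR*4) = 8898 * 360 / 16384 = 195.5127

195.5127 degrees


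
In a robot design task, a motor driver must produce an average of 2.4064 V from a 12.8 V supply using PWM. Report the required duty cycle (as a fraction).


D = V_avg/V_supply = 2.4064/12.8 = 0.1880

0.1880


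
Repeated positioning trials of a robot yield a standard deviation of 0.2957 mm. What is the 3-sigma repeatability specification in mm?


repeatability = 3*sigma = 3*0.2957 = 0.8871

0.8871 mm


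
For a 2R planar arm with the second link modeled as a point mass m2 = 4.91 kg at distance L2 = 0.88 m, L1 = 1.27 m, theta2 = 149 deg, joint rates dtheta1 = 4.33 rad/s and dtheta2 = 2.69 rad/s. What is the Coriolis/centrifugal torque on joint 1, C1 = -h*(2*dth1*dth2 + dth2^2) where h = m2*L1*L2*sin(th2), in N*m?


h = m2*L1*L2*sin(th2) = 4.91*1.27*0.88*sin(149 deg) = 2.826228
C1 = -h*(2*4.33*2.69 + 2.69^2) = -2.826228*30.5315 = -86.2890

-86.2890 N*m


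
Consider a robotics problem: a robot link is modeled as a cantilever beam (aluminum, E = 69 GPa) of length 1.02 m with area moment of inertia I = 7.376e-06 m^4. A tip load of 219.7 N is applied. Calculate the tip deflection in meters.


delta = F*L^3/(3*E*I) = 219.7*1.02^3/(3*6.900e+10*7.376e-06)
      = 233.1473976/1526832 = 1.5270e-04

1.5270e-04 m


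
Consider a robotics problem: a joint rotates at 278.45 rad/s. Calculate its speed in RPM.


RPM = 278.45 * 60/(2*pi) = 2659.0016

2659.0016 RPM


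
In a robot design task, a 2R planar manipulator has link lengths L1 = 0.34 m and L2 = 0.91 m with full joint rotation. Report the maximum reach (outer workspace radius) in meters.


r_max = L1 + L2 = 0.34 + 0.91 = 1.2500

1.2500 m


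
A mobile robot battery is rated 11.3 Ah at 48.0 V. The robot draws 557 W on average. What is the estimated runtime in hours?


E = 11.3*48.0 = 542.4000 Wh
t = E/P = 542.4000/557 = 0.9738

0.9738 hours


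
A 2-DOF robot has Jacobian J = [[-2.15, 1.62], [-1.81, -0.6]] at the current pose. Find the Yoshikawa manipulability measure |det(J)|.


det(J) = -2.15*-0.6 - (1.62)*(-1.81) = 4.2222
|det(J)| = 4.2222

4.2222


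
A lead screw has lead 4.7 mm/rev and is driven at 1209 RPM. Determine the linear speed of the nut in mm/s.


v = lead * (RPM/60) = 4.7*1209/60 = 94.7050

94.7050 mm/s


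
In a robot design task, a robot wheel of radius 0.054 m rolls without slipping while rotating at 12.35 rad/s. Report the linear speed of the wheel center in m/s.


v = omega * r = 12.35 * 0.054 = 0.6669

0.6669 m/s


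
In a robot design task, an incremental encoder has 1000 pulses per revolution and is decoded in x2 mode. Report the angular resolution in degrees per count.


resolution = 360 / (PPR * 2) = 360 / 2000 = 0.1800

0.1800 degrees


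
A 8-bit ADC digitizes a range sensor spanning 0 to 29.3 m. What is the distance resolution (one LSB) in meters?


res = range / 2^n = 29.3/2^8 = 29.3/256 = 0.1145

0.1145 m


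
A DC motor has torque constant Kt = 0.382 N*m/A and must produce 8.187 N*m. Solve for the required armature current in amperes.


I = tau / Kt = 8.187/0.382 = 21.4319

21.4319 A


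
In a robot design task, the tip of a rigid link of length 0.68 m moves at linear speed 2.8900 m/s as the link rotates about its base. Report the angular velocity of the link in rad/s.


omega = v / L = 2.8900 / 0.68 = 4.2500

4.2500 rad/s


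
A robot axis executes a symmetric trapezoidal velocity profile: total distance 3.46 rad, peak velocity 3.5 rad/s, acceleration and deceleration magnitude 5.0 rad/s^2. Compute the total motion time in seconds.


t_acc = v/a = 3.5/5.0 = 0.700000 s
d_acc = v^2/(2a) = 1.225000 rad (each ramp)
d_cruise = 3.46 - 2*1.225000 = 1.010000 rad
t_cruise = 1.010000/3.5 = 0.288571 s
t_total = 2*0.700000 + 0.288571 = 1.6886

1.6886 s


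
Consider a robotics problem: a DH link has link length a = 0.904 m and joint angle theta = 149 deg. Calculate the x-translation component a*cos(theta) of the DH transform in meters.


a*cos(theta) = 0.904*cos(149 deg) = -0.7749

-0.7749 m


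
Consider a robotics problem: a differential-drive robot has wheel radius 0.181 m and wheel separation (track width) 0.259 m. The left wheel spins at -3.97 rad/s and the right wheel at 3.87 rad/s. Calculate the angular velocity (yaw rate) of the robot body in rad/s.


omega = r*(wR - wL)/L = 0.181*(3.87 - (-3.97))/0.259 = 5.4789

5.4789 rad/s


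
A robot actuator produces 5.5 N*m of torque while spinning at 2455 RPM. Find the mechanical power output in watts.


omega = 2455 * 2*pi/60 = 257.086999 rad/s
P = tau * omega = 5.5 * 257.086999 = 1413.9785

1413.9785 W


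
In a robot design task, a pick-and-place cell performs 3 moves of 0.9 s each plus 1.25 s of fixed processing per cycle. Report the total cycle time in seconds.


T = 3*0.9 + 1.25 = 3.9500

3.9500 s


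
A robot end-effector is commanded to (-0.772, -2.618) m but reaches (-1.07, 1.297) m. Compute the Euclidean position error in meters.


dx = -1.07 - (-0.772) = -0.2980, dy = 1.297 - (-2.618) = 3.9150
err = sqrt(0.088804 + 15.327225) = 3.9263

3.9263 m


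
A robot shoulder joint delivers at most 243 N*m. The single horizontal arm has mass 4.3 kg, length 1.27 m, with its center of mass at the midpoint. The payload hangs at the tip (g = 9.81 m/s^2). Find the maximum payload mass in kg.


tau_arm = m_arm*g*(L/2) = 4.3*9.81*1.27/2 = 26.7862 N*m
tau_payload = tau_max - tau_arm = 243 - 26.7862 = 216.2138
m_payload = tau_payload / (g*L) = 216.2138 / (9.81*1.27) = 17.3544

17.3544 kg


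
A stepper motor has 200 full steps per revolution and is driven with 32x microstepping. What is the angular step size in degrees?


step = 360/(200*32) = 360/6400 = 0.0563

0.0563 degrees


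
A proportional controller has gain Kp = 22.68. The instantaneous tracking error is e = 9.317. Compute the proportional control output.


u_P = Kp * e = 22.68 * 9.317 = 211.3096

211.3096


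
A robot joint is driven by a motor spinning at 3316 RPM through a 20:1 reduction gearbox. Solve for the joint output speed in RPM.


omega_joint = omega_motor / N = 3316 / 20 = 165.8000

165.8000 RPM


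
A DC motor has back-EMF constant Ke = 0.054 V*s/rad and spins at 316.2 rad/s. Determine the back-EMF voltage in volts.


V_emf = Ke * omega = 0.054*316.2 = 17.0748

17.0748 V


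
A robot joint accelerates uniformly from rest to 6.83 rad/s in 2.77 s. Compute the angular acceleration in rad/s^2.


alpha = delta_omega / t = 6.83 / 2.77 = 2.4657

2.4657 rad/s^2


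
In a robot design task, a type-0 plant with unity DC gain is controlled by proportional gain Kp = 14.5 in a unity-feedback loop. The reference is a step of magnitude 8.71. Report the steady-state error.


e_ss = R/(1 + Kp) = 8.71/(1 + 14.5) = 8.71/15.5000 = 0.5619

0.5619


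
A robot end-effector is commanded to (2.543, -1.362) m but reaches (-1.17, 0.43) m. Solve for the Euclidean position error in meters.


dx = -1.17 - (2.543) = -3.7130, dy = 0.43 - (-1.362) = 1.7920
err = sqrt(13.786369 + 3.211264) = 4.1228

4.1228 m


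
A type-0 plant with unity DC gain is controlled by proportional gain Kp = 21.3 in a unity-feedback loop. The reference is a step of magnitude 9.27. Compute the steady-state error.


e_ss = R/(1 + Kp) = 9.27/(1 + 21.3) = 9.27/22.3000 = 0.4157

0.4157


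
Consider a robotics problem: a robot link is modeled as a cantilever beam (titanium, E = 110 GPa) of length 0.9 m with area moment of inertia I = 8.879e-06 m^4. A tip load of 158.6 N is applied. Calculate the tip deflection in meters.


delta = F*L^3/(3*E*I) = 158.6*0.9^3/(3*1.100e+11*8.879e-06)
      = 115.6194/2930070 = 3.9460e-05

3.9460e-05 m


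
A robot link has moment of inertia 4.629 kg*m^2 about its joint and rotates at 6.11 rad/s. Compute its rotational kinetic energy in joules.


KE = (1/2)*I*omega^2 = 0.5*4.629*6.11^2 = 86.4051

86.4051 J


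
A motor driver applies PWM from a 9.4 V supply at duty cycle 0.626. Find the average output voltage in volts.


V_avg = V_supply * D = 9.4*0.626 = 5.8844

5.8844 V


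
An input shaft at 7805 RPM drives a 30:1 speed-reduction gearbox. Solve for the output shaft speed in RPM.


omega_out = omega_in / N = 7805 / 30 = 260.1667

260.1667 RPM


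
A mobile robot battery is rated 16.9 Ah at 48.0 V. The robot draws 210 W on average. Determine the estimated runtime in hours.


E = 16.9*48.0 = 811.2000 Wh
t = E/P = 811.2000/210 = 3.8629

3.8629 hours


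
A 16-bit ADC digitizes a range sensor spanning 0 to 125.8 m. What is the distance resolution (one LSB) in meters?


res = range / 2^n = 125.8/2^16 = 125.8/65536 = 0.0019

0.0019 m


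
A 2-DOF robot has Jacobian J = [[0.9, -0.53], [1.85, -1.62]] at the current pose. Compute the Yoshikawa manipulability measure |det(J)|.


det(J) = 0.9*-1.62 - (-0.53)*(1.85) = -0.4775
|det(J)| = 0.4775

0.4775


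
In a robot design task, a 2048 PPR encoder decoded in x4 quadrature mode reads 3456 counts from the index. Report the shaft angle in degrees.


angle = counts * 360 / (PPR*4) = 3456 * 360 / 8192 = 151.8750

151.8750 degrees


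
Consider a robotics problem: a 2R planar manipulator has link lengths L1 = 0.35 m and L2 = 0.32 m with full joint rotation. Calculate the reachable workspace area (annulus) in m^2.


r_max = L1 + L2 = 0.6700, r_min = |L1 - L2| = 0.0300
A = pi*(r_max^2 - r_min^2) = pi*(0.4489 - 0.0009) = 1.4074

1.4074 m^2


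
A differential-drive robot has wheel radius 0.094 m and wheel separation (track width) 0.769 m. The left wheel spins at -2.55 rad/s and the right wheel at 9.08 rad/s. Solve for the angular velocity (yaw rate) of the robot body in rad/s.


omega = r*(wR - wL)/L = 0.094*(9.08 - (-2.55))/0.769 = 1.4216

1.4216 rad/s


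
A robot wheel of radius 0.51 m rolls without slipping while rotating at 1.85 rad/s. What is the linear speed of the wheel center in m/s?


v = omega * r = 1.85 * 0.51 = 0.9435

0.9435 m/s


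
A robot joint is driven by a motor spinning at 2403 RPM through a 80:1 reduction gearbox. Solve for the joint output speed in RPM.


omega_joint = omega_motor / N = 2403 / 80 = 30.0375

30.0375 RPM


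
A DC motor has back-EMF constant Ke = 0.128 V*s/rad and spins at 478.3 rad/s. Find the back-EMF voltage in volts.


V_emf = Ke * omega = 0.128*478.3 = 61.2224

61.2224 V


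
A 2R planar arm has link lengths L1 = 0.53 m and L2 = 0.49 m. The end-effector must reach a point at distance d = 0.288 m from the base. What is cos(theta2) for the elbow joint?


cos(th2) = (d^2 - L1^2 - L2^2)/(2*L1*L2) = (0.288^2 - 0.53^2 - 0.49^2)/(2*0.53*0.49) = -0.8434

-0.8434


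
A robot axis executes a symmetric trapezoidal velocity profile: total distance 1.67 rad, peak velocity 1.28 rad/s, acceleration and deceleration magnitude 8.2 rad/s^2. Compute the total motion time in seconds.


t_acc = v/a = 1.28/8.2 = 0.156098 s
d_acc = v^2/(2a) = 0.099902 rad (each ramp)
d_cruise = 1.67 - 2*0.099902 = 1.470196 rad
t_cruise = 1.470196/1.28 = 1.148591 s
t_total = 2*0.156098 + 1.148591 = 1.4608

1.4608 s


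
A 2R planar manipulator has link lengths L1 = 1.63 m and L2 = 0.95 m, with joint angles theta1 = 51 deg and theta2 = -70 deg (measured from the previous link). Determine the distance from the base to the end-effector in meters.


x = L1*cos(th1) + L2*cos(th1+th2) = 1.924035
y = L1*sin(th1) + L2*sin(th1+th2) = 0.957458
d = sqrt(x^2 + y^2) = sqrt(3.701911 + 0.916726) = 2.1491

2.1491 m


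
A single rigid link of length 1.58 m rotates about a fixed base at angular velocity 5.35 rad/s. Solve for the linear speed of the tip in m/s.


v = L*omega = 1.58 * 5.35 = 8.4530

8.4530 m/s


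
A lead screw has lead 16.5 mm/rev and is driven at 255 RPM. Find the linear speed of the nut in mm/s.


v = lead * (RPM/60) = 16.5*255/60 = 70.1250

70.1250 mm/s


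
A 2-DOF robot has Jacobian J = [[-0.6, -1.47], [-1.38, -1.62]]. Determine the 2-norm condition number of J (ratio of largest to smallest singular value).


JJ^T eigenvalues: trace(JJ^T) = 7.0497, det(JJ^T) = det(J)^2 = 1.11640356
s_max^2 = (7.0497 + sqrt(45.23265585))/2 = 6.88761136
s_min^2 = (7.0497 - sqrt(45.23265585))/2 = 0.16208864
kappa = s_max/s_min = sqrt(6.88761136/0.16208864) = 6.5187

6.5187


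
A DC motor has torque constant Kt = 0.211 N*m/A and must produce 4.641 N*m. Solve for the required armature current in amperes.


I = tau / Kt = 4.641/0.211 = 21.9953

21.9953 A


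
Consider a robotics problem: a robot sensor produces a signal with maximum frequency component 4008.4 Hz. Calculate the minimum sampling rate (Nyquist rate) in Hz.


f_s,min = 2*f_max = 2*4008.4 = 8016.8000

8016.8000 Hz


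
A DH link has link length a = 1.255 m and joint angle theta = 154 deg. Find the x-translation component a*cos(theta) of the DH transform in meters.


a*cos(theta) = 1.255*cos(154 deg) = -1.1280

-1.1280 m


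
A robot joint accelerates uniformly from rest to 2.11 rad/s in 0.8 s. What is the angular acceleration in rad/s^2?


alpha = delta_omega / t = 2.11 / 0.8 = 2.6375

2.6375 rad/s^2


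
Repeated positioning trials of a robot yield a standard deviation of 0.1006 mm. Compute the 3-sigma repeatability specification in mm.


repeatability = 3*sigma = 3*0.1006 = 0.3018

0.3018 mm


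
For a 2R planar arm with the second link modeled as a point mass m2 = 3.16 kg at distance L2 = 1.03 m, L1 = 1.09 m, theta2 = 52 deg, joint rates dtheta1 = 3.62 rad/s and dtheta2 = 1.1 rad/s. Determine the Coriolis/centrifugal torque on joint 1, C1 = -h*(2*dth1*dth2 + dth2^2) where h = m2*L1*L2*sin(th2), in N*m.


h = m2*L1*L2*sin(th2) = 3.16*1.09*1.03*sin(52 deg) = 2.795651
C1 = -h*(2*3.62*1.1 + 1.1^2) = -2.795651*9.1740 = -25.6473

-25.6473 N*m


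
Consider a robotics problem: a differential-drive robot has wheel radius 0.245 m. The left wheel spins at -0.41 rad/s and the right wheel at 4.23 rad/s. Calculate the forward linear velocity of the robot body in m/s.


v = r*(wR + wL)/2 = 0.245*(4.23 + -0.41)/2 = 0.4680

0.4680 m/s


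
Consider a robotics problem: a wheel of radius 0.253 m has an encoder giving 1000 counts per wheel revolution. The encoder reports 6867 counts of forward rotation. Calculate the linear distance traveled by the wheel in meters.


revs = 6867/1000 = 6.867000
d = revs * 2*pi*r = 6.867000 * 2*pi*0.253 = 10.9161

10.9161 m


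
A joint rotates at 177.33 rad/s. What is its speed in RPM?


RPM = 177.33 * 60/(2*pi) = 1693.3768

1693.3768 RPM


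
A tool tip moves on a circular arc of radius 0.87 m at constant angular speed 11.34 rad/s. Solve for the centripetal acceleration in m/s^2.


a_c = omega^2 * r = 11.34^2 * 0.87 = 111.8782

111.8782 m/s^2


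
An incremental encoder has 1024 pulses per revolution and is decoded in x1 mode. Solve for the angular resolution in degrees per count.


resolution = 360 / (PPR * 1) = 360 / 1024 = 0.3516

0.3516 degrees


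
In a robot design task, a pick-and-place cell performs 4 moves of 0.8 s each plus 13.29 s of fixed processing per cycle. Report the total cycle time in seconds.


T = 4*0.8 + 13.29 = 16.4900

16.4900 s


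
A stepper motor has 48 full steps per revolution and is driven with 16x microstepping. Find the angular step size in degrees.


step = 360/(48*16) = 360/768 = 0.4688

0.4688 degrees


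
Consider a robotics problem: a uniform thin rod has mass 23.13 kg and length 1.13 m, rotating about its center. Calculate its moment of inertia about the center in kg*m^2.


I = (1/12)*m*L^2 = (1/12)*23.13*1.13^2 = 2.4612

2.4612 kg*m^2


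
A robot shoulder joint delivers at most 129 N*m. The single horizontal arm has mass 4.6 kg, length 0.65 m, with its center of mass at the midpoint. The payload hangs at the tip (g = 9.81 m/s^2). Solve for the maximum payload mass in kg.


tau_arm = m_arm*g*(L/2) = 4.6*9.81*0.65/2 = 14.6660 N*m
tau_payload = tau_max - tau_arm = 129 - 14.6660 = 114.3340
m_payload = tau_payload / (g*L) = 114.3340 / (9.81*0.65) = 17.9305

17.9305 kg


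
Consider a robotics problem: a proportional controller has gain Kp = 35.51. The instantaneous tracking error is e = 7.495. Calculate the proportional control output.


u_P = Kp * e = 35.51 * 7.495 = 266.1474

266.1474


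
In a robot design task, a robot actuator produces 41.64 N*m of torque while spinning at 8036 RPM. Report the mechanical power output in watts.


omega = 8036 * 2*pi/60 = 841.527952 rad/s
P = tau * omega = 41.64 * 841.527952 = 35041.2239

35041.2239 W


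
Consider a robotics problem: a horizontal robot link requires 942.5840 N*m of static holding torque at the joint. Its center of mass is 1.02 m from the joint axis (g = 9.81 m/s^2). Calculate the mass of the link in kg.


m = tau / (g*L) = 942.5840 / (9.81 * 1.02) = 94.2000

94.2000 kg


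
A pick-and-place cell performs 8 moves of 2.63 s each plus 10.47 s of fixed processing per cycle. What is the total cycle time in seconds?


T = 8*2.63 + 10.47 = 31.5100

31.5100 s


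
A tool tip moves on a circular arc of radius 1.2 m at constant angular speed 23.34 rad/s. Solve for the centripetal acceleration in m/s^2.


a_c = omega^2 * r = 23.34^2 * 1.2 = 653.7067

653.7067 m/s^2


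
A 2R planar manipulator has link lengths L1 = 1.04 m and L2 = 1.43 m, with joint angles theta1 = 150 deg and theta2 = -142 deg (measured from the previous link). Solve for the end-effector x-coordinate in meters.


x = L1*cos(th1) + L2*cos(th1+th2) = 1.04*cos(150 deg) + 1.43*cos(8 deg) = 0.5154

0.5154 m


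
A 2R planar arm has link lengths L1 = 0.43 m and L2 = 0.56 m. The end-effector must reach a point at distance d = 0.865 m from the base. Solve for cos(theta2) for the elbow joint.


cos(th2) = (d^2 - L1^2 - L2^2)/(2*L1*L2) = (0.865^2 - 0.43^2 - 0.56^2)/(2*0.43*0.56) = 0.5185

0.5185


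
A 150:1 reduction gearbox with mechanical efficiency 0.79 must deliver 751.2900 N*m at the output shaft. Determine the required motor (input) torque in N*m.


tau_in = tau_out / (N * eta) = 751.2900 / (150 * 0.79) = 6.3400

6.3400 N*m


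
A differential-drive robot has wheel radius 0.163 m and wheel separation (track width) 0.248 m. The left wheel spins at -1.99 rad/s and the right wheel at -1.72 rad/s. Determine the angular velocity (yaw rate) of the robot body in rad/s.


omega = r*(wR - wL)/L = 0.163*(-1.72 - (-1.99))/0.248 = 0.1775

0.1775 rad/s


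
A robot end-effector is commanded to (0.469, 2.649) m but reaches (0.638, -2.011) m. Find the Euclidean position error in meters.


dx = 0.638 - (0.469) = 0.1690, dy = -2.011 - (2.649) = -4.6600
err = sqrt(0.028561 + 21.715600) = 4.6631

4.6631 m


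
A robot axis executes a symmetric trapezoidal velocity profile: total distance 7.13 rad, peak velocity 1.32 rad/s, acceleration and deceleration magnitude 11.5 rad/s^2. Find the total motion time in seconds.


t_acc = v/a = 1.32/11.5 = 0.114783 s
d_acc = v^2/(2a) = 0.075757 rad (each ramp)
d_cruise = 7.13 - 2*0.075757 = 6.978486 rad
t_cruise = 6.978486/1.32 = 5.286732 s
t_total = 2*0.114783 + 5.286732 = 5.5163

5.5163 s


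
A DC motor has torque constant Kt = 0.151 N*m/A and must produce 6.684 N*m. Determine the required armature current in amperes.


I = tau / Kt = 6.684/0.151 = 44.2649

44.2649 A


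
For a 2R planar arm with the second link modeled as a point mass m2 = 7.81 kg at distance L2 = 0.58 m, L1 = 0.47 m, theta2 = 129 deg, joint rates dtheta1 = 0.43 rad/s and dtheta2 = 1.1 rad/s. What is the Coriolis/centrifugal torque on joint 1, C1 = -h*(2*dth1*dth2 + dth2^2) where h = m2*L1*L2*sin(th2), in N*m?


h = m2*L1*L2*sin(th2) = 7.81*0.47*0.58*sin(129 deg) = 1.654548
C1 = -h*(2*0.43*1.1 + 1.1^2) = -1.654548*2.1560 = -3.5672

-3.5672 N*m


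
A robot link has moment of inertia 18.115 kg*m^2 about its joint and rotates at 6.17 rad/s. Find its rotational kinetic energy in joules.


KE = (1/2)*I*omega^2 = 0.5*18.115*6.17^2 = 344.8091

344.8091 J


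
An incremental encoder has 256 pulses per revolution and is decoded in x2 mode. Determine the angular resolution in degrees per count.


resolution = 360 / (PPR * 2) = 360 / 512 = 0.7031

0.7031 degrees


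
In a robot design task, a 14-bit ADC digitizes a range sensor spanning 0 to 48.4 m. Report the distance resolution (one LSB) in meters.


res = range / 2^n = 48.4/2^14 = 48.4/16384 = 0.0030

0.0030 m


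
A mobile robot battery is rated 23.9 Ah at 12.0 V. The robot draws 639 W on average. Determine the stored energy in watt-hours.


E = capacity * V = 23.9*12.0 = 286.8000

286.8000 Wh


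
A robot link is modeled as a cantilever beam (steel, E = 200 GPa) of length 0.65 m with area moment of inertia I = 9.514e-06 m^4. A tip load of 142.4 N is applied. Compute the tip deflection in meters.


delta = F*L^3/(3*E*I) = 142.4*0.65^3/(3*2.000e+11*9.514e-06)
      = 39.1066/5708400 = 6.8507e-06

6.8507e-06 m


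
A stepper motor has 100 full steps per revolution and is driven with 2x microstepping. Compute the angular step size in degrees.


step = 360/(100*2) = 360/200 = 1.8000

1.8000 degrees


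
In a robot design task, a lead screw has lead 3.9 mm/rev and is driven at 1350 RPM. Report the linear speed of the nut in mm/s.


v = lead * (RPM/60) = 3.9*1350/60 = 87.7500

87.7500 mm/s


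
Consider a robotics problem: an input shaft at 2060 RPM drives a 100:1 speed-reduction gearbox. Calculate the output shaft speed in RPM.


omega_out = omega_in / N = 2060 / 100 = 20.6000

20.6000 RPM


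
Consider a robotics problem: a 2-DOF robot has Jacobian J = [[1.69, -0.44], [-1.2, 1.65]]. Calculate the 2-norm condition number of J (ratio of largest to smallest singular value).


JJ^T eigenvalues: trace(JJ^T) = 7.2122, det(JJ^T) = det(J)^2 = 5.10986025
s_max^2 = (7.2122 + sqrt(31.57638784))/2 = 6.41574356
s_min^2 = (7.2122 - sqrt(31.57638784))/2 = 0.79645644
kappa = s_max/s_min = sqrt(6.41574356/0.79645644) = 2.8382

2.8382


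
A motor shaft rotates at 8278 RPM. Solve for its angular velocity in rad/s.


omega = 8278 * 2*pi/60 = 866.8701

866.8701 rad/s


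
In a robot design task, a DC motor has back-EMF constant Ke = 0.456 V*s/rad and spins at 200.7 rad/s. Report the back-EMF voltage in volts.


V_emf = Ke * omega = 0.456*200.7 = 91.5192

91.5192 V


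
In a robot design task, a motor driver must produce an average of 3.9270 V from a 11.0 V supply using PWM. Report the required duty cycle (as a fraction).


D = V_avg/V_supply = 3.9270/11.0 = 0.3570

0.3570


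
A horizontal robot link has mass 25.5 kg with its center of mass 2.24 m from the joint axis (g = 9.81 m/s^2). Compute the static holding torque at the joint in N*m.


tau = m*g*L = 25.5 * 9.81 * 2.24 = 560.3472

560.3472 N*m


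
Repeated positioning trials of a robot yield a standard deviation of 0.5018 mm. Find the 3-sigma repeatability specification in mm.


repeatability = 3*sigma = 3*0.5018 = 1.5054

1.5054 mm


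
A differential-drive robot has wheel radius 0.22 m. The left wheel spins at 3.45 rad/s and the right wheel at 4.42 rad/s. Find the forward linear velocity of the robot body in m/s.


v = r*(wR + wL)/2 = 0.22*(4.42 + 3.45)/2 = 0.8657

0.8657 m/s
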